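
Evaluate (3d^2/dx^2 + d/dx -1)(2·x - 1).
3 - 2 x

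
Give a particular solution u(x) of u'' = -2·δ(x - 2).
-|x - 2|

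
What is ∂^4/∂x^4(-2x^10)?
- 10080 x^{6}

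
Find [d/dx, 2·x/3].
\frac{2}{3}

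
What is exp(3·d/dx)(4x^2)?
4 x^{2} + 24 x + 36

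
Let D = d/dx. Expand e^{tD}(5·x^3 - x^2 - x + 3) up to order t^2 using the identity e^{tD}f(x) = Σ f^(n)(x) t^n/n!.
t^{2} \left(15 x - 1\right) - t \left(- 15 x^{2} + 2 x + 1\right) + 5 x^{3} - x^{2} - x + 3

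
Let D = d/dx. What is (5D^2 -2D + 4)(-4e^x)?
- 28 e^{x}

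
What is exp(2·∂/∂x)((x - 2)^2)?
x^{2}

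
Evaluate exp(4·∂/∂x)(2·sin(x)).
2 \sin{\left(x + 4 \right)}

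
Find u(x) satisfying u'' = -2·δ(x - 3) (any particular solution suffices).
-|x - 3|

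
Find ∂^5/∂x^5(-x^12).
- 95040 x^{7}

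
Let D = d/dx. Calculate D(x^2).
2 x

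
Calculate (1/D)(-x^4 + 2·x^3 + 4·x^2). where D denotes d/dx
- \frac{x^{5}}{5} + \frac{x^{4}}{2} + \frac{4 x^{3}}{3}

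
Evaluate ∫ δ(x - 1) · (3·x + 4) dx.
7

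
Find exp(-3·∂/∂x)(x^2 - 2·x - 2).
x^{2} - 8 x + 13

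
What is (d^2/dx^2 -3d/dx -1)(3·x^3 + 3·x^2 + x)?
- 3 x^{3} - 30 x^{2} - x + 3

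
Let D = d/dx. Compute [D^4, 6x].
24D^{3}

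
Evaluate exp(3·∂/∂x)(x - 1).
x + 2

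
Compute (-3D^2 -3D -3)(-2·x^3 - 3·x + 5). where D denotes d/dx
6 x^{3} + 18 x^{2} + 45 x - 6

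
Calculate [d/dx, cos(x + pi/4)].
- \sin{\left(x + \frac{\pi}{4} \right)}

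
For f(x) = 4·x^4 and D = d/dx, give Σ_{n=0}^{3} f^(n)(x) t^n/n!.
4 x \left(4 t^{3} + 6 t^{2} x + 4 t x^{2} + x^{3}\right)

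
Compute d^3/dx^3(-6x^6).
- 720 x^{3}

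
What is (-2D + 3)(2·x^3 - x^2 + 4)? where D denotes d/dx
6 x^{3} - 15 x^{2} + 4 x + 12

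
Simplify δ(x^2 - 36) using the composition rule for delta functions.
\frac{\delta(x - 6) + \delta(x + 6)}{12}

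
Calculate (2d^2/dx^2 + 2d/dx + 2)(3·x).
6 x + 6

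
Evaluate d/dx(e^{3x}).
3 e^{3 x}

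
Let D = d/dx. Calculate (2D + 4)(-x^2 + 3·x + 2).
- 4 x^{2} + 8 x + 14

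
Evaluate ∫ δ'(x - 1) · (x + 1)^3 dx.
-12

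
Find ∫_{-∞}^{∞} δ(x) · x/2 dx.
0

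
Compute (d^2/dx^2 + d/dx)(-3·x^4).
12 x^{2} \left(- x - 3\right)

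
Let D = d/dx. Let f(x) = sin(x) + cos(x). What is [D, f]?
- \sin{\left(x \right)} + \cos{\left(x \right)}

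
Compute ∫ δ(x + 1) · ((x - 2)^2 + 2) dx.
11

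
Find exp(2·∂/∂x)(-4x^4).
- 4 x^{4} - 32 x^{3} - 96 x^{2} - 128 x - 64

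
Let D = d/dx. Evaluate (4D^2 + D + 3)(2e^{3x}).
84 e^{3 x}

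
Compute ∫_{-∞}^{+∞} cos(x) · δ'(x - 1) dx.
\sin{\left(1 \right)}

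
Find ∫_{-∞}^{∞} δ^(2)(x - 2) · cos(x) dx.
- \cos{\left(2 \right)}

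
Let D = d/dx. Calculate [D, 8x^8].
64 x^{7}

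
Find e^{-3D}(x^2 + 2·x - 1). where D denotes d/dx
x^{2} - 4 x + 2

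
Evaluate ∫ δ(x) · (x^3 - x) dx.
0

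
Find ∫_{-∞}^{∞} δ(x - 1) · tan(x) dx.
\tan{\left(1 \right)}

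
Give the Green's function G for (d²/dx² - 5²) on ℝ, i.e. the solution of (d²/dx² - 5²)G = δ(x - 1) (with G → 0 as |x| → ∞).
-\frac{e^{-5|x - 1|}}{10}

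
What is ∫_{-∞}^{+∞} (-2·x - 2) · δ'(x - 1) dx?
2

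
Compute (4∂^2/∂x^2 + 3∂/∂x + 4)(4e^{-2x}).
56 e^{- 2 x}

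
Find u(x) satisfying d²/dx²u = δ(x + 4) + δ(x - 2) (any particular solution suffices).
\frac{|x + 4|}{2} + \frac{|x - 2|}{2}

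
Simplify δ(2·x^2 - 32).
\frac{\delta(x - 4) + \delta(x + 4)}{16}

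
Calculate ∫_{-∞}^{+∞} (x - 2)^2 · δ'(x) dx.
4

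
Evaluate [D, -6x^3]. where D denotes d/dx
- 18 x^{2}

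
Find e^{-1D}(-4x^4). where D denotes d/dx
- 4 x^{4} + 16 x^{3} - 24 x^{2} + 16 x - 4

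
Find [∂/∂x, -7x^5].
- 35 x^{4}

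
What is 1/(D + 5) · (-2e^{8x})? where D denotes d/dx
- \frac{2 e^{8 x}}{13}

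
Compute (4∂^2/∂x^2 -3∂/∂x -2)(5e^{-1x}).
25 e^{- x}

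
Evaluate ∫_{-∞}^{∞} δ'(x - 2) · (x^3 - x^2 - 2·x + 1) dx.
-6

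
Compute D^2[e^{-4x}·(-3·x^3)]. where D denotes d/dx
6 x \left(- 8 x^{2} + 12 x - 3\right) e^{- 4 x}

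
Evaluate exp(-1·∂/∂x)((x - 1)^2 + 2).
x^{2} - 4 x + 6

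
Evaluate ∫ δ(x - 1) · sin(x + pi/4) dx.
\sin{\left(\frac{\pi}{4} + 1 \right)}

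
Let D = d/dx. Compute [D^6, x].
6D^{5}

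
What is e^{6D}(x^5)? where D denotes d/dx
x^{5} + 30 x^{4} + 360 x^{3} + 2160 x^{2} + 6480 x + 7776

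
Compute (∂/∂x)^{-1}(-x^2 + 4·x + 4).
- \frac{x^{3}}{3} + 2 x^{2} + 4 x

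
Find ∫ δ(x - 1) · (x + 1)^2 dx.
4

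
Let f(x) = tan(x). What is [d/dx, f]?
\frac{1}{\cos^{2}{\left(x \right)}}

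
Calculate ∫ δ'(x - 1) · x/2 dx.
- \frac{1}{2}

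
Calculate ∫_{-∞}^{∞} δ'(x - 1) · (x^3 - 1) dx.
-3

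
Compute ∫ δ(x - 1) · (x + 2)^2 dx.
9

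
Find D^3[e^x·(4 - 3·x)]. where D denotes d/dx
\left(- 3 x - 5\right) e^{x}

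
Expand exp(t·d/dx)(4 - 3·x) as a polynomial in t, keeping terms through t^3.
- 3 t - 3 x + 4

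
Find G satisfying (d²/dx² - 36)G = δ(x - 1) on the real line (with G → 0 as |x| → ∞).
-\frac{e^{-6|x - 1|}}{12}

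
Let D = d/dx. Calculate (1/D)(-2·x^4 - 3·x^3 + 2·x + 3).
- \frac{2 x^{5}}{5} - \frac{3 x^{4}}{4} + x^{2} + 3 x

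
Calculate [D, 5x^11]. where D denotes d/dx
55 x^{10}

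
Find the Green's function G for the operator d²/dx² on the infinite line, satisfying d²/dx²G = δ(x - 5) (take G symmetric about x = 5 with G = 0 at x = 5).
\frac{|x - 5|}{2}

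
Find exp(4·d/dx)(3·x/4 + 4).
\frac{3 x}{4} + 7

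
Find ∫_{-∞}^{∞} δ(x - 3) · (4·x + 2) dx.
14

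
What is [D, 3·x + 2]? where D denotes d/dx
3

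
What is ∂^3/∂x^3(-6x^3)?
-36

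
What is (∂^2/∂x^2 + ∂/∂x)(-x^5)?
5 x^{3} \left(- x - 4\right)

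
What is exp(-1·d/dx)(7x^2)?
7 x^{2} - 14 x + 7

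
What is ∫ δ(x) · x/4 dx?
0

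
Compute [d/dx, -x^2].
- 2 x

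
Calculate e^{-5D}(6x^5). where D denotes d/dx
6 x^{5} - 150 x^{4} + 1500 x^{3} - 7500 x^{2} + 18750 x - 18750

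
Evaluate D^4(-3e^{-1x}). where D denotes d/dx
- 3 e^{- x}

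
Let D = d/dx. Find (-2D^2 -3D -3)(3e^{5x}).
- 204 e^{5 x}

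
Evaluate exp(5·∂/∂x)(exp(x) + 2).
e^{x + 5} + 2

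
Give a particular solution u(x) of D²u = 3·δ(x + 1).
\frac{3|x + 1|}{2}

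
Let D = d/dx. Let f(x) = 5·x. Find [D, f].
5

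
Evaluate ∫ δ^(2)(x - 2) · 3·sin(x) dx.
- 3 \sin{\left(2 \right)}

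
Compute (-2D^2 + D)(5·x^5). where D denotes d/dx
25 x^{3} \left(x - 8\right)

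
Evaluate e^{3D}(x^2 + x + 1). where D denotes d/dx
x^{2} + 7 x + 13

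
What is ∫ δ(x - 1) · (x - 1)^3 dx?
0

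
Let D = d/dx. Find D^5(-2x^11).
- 110880 x^{6}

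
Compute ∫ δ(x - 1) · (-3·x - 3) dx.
-6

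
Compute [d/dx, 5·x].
5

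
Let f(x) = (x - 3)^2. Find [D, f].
2 x - 6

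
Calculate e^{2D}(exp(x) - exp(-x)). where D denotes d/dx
2 \sinh{\left(x + 2 \right)}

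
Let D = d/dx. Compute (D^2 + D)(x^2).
2 x + 2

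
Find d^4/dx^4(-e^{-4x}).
- 256 e^{- 4 x}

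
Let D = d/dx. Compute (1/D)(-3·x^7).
- \frac{3 x^{8}}{8}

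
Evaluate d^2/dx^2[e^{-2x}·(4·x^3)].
8 x \left(2 x^{2} - 6 x + 3\right) e^{- 2 x}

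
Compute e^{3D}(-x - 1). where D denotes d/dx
- x - 4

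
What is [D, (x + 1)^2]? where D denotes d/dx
2 x + 2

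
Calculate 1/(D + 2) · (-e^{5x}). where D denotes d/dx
- \frac{e^{5 x}}{7}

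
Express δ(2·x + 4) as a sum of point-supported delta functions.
\frac{\delta(x + 2)}{2}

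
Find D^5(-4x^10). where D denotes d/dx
- 120960 x^{5}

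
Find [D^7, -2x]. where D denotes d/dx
-14D^{6}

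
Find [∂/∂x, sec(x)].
\tan{\left(x \right)} \sec{\left(x \right)}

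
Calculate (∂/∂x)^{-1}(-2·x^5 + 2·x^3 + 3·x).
- \frac{x^{6}}{3} + \frac{x^{4}}{2} + \frac{3 x^{2}}{2}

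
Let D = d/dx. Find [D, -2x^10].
- 20 x^{9}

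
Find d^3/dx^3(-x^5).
- 60 x^{2}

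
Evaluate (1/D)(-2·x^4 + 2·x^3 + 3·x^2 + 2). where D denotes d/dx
- \frac{2 x^{5}}{5} + \frac{x^{4}}{2} + x^{3} + 2 x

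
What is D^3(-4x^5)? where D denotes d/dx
- 240 x^{2}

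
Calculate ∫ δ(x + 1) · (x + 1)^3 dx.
0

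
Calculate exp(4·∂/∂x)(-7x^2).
- 7 x^{2} - 56 x - 112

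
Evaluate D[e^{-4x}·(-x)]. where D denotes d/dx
\left(4 x - 1\right) e^{- 4 x}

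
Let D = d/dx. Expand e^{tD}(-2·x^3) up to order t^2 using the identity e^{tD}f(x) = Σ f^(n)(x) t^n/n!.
2 x \left(- 3 t^{2} - 3 t x - x^{2}\right)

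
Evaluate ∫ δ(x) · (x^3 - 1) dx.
-1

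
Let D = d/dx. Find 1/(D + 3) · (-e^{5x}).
- \frac{e^{5 x}}{8}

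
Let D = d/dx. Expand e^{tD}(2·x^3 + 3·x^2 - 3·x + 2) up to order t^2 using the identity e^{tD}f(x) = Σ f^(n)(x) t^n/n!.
t^{2} \left(6 x + 3\right) + 3 t \left(2 x^{2} + 2 x - 1\right) + 2 x^{3} + 3 x^{2} - 3 x + 2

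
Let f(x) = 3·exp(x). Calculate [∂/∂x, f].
3 e^{x}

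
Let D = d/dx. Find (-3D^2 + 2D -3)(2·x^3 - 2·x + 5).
- 6 x^{3} + 12 x^{2} - 30 x - 19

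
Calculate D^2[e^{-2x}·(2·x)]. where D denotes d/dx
8 \left(x - 1\right) e^{- 2 x}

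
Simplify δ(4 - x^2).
\frac{\delta(x - 2) + \delta(x + 2)}{4}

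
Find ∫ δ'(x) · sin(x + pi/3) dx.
- \frac{1}{2}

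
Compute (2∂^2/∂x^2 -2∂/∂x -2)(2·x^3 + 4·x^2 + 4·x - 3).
- 4 x^{3} - 20 x^{2} + 14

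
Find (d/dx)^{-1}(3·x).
\frac{3 x^{2}}{2}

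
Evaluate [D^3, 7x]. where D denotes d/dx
21D^{2}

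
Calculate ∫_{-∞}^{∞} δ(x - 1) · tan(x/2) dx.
\tan{\left(\frac{1}{2} \right)}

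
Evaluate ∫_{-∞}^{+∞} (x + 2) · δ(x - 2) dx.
4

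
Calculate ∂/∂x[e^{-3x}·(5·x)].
5 \left(1 - 3 x\right) e^{- 3 x}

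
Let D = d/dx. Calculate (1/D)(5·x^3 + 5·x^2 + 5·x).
\frac{5 x^{4}}{4} + \frac{5 x^{3}}{3} + \frac{5 x^{2}}{2}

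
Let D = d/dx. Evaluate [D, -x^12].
- 12 x^{11}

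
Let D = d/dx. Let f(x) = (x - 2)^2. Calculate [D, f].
2 x - 4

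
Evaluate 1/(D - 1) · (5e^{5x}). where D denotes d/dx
\frac{5 e^{5 x}}{4}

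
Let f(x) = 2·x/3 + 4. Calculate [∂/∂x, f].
\frac{2}{3}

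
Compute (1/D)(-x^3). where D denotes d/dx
- \frac{x^{4}}{4}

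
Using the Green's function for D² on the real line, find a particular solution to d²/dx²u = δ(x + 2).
\frac{|x + 2|}{2}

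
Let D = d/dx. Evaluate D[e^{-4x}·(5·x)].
5 \left(1 - 4 x\right) e^{- 4 x}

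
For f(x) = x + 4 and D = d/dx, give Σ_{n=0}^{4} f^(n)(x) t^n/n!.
t + x + 4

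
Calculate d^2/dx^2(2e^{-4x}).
32 e^{- 4 x}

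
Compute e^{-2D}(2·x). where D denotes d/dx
2 x - 4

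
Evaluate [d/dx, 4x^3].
12 x^{2}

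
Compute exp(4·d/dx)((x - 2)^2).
x^{2} + 4 x + 4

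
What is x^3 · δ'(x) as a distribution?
0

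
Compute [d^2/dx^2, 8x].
16\frac{d}{dx}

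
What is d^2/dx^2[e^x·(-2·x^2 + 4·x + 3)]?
\left(- 2 x^{2} - 4 x + 7\right) e^{x}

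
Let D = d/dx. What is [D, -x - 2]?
-1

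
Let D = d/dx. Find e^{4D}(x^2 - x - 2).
x^{2} + 7 x + 10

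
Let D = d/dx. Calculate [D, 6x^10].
60 x^{9}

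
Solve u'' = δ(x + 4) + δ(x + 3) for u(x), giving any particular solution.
\frac{|x + 4|}{2} + \frac{|x + 3|}{2}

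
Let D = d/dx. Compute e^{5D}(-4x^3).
- 4 x^{3} - 60 x^{2} - 300 x - 500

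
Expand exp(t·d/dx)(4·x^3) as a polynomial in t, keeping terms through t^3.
4 t^{3} + 12 t^{2} x + 12 t x^{2} + 4 x^{3}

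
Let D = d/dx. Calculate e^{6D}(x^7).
x^{7} + 42 x^{6} + 756 x^{5} + 7560 x^{4} + 45360 x^{3} + 163296 x^{2} + 326592 x + 279936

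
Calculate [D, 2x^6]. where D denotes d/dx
12 x^{5}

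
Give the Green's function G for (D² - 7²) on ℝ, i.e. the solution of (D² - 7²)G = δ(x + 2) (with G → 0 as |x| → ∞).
-\frac{e^{-7|x + 2|}}{14}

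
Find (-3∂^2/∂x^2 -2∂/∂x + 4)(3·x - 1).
12 x - 10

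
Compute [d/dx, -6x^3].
- 18 x^{2}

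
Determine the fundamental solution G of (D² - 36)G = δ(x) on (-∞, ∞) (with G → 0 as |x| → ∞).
-\frac{e^{-6|x|}}{12}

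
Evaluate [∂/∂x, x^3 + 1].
3 x^{2}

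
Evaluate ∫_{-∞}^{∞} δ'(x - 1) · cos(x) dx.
\sin{\left(1 \right)}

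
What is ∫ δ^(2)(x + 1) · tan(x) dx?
- 2 \tan^{3}{\left(1 \right)} - 2 \tan{\left(1 \right)}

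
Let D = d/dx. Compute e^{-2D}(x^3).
x^{3} - 6 x^{2} + 12 x - 8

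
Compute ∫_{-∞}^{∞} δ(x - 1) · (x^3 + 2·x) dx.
3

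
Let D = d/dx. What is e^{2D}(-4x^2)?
- 4 x^{2} - 16 x - 16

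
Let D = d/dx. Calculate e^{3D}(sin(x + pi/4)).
\sin{\left(x + \frac{\pi}{4} + 3 \right)}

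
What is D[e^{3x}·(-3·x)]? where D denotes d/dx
\left(- 9 x - 3\right) e^{3 x}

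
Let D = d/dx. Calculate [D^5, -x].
-5D^{4}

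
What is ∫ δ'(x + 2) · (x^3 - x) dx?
-11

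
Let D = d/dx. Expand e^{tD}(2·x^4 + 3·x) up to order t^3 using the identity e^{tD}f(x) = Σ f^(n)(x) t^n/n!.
8 t^{3} x + 12 t^{2} x^{2} + t \left(8 x^{3} + 3\right) + 2 x^{4} + 3 x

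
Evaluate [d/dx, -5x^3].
- 15 x^{2}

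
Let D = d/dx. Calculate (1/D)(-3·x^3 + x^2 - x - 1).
- \frac{3 x^{4}}{4} + \frac{x^{3}}{3} - \frac{x^{2}}{2} - x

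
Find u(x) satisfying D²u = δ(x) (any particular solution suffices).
\frac{|x|}{2}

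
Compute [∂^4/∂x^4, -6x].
-24\frac{d^{3}}{dx^{3}}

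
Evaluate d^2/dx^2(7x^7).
294 x^{5}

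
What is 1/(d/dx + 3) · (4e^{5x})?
\frac{e^{5 x}}{2}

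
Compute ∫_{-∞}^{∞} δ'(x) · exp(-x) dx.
1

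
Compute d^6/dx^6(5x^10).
756000 x^{4}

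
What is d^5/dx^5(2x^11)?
110880 x^{6}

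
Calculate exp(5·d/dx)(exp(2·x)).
e^{2 x + 10}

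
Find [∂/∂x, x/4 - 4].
\frac{1}{4}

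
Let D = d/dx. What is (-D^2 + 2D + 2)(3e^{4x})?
- 18 e^{4 x}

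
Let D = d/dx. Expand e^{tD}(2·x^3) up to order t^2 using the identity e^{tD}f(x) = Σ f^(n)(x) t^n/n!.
2 x \left(3 t^{2} + 3 t x + x^{2}\right)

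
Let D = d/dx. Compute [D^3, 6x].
18D^{2}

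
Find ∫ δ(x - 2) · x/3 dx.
\frac{2}{3}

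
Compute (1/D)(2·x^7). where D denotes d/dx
\frac{x^{8}}{4}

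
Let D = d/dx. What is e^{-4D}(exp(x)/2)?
\frac{e^{x - 4}}{2}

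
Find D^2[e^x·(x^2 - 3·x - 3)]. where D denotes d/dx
\left(x^{2} + x - 7\right) e^{x}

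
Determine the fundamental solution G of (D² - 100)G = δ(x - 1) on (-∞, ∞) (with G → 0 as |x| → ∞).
-\frac{e^{-10|x - 1|}}{20}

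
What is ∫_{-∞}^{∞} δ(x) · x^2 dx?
0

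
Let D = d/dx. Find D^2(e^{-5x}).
25 e^{- 5 x}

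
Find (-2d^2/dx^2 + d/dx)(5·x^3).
15 x \left(x - 4\right)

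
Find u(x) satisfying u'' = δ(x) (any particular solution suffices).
\frac{|x|}{2}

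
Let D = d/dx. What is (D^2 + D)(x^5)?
5 x^{3} \left(x + 4\right)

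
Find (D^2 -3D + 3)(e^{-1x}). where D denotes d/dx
7 e^{- x}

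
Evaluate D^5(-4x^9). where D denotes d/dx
- 60480 x^{4}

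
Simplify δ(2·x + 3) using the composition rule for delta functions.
\frac{\delta(x + 3/2)}{2}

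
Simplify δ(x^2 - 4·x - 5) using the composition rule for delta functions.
\frac{\delta(x - 5) + \delta(x + 1)}{6}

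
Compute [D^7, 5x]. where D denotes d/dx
35D^{6}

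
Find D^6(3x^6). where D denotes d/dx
2160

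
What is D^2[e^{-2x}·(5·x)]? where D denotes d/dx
20 \left(x - 1\right) e^{- 2 x}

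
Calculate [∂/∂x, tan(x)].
\frac{1}{\cos^{2}{\left(x \right)}}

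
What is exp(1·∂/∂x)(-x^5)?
- x^{5} - 5 x^{4} - 10 x^{3} - 10 x^{2} - 5 x - 1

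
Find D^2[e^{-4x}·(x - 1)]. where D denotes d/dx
8 \left(2 x - 3\right) e^{- 4 x}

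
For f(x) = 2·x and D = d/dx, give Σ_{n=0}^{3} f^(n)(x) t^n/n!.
2 t + 2 x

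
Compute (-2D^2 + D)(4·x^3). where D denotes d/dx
12 x \left(x - 4\right)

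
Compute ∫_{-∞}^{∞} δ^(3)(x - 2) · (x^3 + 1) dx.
-6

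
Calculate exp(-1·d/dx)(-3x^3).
- 3 x^{3} + 9 x^{2} - 9 x + 3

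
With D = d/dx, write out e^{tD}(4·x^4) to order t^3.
4 x \left(4 t^{3} + 6 t^{2} x + 4 t x^{2} + x^{3}\right)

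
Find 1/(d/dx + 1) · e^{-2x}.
- e^{- 2 x}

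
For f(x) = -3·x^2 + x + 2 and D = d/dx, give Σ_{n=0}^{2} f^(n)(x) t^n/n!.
- 3 t^{2} - t \left(6 x - 1\right) - 3 x^{2} + x + 2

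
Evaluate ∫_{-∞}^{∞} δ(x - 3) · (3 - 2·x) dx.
-3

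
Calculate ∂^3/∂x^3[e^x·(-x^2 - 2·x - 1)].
\left(- x^{2} - 8 x - 13\right) e^{x}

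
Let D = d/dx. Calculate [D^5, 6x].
30D^{4}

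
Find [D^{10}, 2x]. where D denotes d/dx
20D^{9}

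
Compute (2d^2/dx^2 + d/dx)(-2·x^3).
6 x \left(- x - 4\right)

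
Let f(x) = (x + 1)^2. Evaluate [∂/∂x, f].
2 x + 2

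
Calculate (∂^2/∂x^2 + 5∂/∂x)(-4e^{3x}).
- 96 e^{3 x}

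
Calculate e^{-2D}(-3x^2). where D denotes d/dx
- 3 x^{2} + 12 x - 12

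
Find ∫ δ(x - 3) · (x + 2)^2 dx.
25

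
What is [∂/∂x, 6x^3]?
18 x^{2}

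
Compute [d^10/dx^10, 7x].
70\frac{d^{9}}{dx^{9}}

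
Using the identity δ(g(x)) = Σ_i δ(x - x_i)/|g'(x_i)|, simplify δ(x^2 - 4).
\frac{\delta(x - 2) + \delta(x + 2)}{4}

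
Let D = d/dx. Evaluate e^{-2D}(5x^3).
5 x^{3} - 30 x^{2} + 60 x - 40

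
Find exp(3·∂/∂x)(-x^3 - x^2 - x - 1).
- x^{3} - 10 x^{2} - 34 x - 40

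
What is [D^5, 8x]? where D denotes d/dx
40D^{4}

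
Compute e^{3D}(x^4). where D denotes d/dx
x^{4} + 12 x^{3} + 54 x^{2} + 108 x + 81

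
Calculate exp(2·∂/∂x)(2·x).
2 x + 4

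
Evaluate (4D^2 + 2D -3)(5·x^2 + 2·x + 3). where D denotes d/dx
- 15 x^{2} + 14 x + 35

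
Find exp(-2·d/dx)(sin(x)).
\sin{\left(x - 2 \right)}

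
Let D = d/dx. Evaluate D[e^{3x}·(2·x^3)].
6 x^{2} \left(x + 1\right) e^{3 x}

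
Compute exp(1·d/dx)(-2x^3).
- 2 x^{3} - 6 x^{2} - 6 x - 2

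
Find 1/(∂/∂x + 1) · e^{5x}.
\frac{e^{5 x}}{6}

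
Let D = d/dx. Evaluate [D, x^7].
7 x^{6}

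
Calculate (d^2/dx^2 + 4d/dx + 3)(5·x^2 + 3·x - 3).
15 x^{2} + 49 x + 13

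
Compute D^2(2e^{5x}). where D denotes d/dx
50 e^{5 x}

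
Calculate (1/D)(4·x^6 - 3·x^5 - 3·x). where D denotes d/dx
\frac{4 x^{7}}{7} - \frac{x^{6}}{2} - \frac{3 x^{2}}{2}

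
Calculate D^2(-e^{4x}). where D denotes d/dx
- 16 e^{4 x}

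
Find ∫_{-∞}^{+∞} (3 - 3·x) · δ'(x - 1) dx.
3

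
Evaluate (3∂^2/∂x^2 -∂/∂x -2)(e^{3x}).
22 e^{3 x}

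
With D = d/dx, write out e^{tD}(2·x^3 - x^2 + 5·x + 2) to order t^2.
t^{2} \left(6 x - 1\right) + t \left(6 x^{2} - 2 x + 5\right) + 2 x^{3} - x^{2} + 5 x + 2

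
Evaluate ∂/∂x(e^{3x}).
3 e^{3 x}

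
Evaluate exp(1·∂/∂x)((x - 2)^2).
x^{2} - 2 x + 1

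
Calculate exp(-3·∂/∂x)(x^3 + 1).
x^{3} - 9 x^{2} + 27 x - 26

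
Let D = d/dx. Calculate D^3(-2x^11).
- 1980 x^{8}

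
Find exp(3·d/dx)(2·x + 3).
2 x + 9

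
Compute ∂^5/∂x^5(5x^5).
600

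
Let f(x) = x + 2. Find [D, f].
1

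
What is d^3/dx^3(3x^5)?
180 x^{2}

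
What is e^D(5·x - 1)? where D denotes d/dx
5 x + 4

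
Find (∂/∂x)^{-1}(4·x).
2 x^{2}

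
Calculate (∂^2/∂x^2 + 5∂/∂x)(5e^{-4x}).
- 20 e^{- 4 x}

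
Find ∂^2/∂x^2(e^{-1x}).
e^{- x}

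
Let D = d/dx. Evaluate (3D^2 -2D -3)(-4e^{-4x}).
- 212 e^{- 4 x}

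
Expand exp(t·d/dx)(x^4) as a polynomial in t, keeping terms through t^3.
x \left(4 t^{3} + 6 t^{2} x + 4 t x^{2} + x^{3}\right)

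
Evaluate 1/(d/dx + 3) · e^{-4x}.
- e^{- 4 x}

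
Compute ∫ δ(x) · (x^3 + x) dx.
0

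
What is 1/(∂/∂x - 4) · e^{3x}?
- e^{3 x}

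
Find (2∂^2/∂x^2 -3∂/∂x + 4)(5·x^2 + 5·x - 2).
20 x^{2} - 10 x - 3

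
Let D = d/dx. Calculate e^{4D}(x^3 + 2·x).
x^{3} + 12 x^{2} + 50 x + 72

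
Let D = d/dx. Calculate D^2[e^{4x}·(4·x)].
\left(64 x + 32\right) e^{4 x}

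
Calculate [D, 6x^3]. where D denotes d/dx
18 x^{2}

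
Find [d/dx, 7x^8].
56 x^{7}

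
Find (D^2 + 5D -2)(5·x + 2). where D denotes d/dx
21 - 10 x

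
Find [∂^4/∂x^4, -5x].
-20\frac{d^{3}}{dx^{3}}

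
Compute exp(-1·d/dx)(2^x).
2^{x - 1}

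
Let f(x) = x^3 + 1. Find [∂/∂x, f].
3 x^{2}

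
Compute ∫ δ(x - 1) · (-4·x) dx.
-4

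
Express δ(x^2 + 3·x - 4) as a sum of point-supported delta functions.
\frac{\delta(x + 4) + \delta(x - 1)}{5}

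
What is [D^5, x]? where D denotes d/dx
5D^{4}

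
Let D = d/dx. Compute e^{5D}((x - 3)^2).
x^{2} + 4 x + 4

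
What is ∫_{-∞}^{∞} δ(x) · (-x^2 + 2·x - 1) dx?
-1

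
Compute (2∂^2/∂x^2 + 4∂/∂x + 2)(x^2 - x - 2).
2 x^{2} + 6 x - 4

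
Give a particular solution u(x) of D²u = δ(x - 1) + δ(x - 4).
\frac{|x - 1|}{2} + \frac{|x - 4|}{2}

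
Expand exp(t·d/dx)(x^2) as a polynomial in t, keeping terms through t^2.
t^{2} + 2 t x + x^{2}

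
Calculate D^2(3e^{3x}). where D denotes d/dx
27 e^{3 x}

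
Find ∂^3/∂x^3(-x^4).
- 24 x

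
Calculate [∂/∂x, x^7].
7 x^{6}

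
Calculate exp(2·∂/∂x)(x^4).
x^{4} + 8 x^{3} + 24 x^{2} + 32 x + 16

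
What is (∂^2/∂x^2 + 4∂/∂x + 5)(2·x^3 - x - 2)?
10 x^{3} + 24 x^{2} + 7 x - 14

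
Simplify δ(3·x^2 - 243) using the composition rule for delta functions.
\frac{\delta(x - 9) + \delta(x + 9)}{54}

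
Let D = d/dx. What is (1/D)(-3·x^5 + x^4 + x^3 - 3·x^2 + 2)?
- \frac{x^{6}}{2} + \frac{x^{5}}{5} + \frac{x^{4}}{4} - x^{3} + 2 x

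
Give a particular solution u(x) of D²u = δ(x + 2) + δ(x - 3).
\frac{|x + 2|}{2} + \frac{|x - 3|}{2}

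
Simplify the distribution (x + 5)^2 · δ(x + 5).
0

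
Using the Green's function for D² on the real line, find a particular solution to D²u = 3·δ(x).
\frac{3|x|}{2}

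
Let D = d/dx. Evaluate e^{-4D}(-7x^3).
- 7 x^{3} + 84 x^{2} - 336 x + 448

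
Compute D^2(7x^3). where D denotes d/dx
42 x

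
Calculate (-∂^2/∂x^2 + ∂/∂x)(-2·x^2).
4 - 4 x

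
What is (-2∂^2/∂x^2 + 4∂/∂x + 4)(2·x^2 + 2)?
8 x \left(x + 2\right)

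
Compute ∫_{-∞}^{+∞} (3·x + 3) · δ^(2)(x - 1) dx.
0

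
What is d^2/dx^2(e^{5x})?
25 e^{5 x}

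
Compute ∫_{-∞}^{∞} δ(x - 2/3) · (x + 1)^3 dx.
\frac{125}{27}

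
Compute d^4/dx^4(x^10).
5040 x^{6}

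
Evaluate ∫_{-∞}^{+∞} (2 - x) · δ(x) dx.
2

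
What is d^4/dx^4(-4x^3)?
0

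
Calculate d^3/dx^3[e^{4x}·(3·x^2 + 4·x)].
\left(192 x^{2} + 544 x + 264\right) e^{4 x}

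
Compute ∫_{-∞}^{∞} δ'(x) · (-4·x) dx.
4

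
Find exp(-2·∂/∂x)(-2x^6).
- 2 x^{6} + 24 x^{5} - 120 x^{4} + 320 x^{3} - 480 x^{2} + 384 x - 128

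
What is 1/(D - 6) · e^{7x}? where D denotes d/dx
e^{7 x}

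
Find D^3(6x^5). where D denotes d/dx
360 x^{2}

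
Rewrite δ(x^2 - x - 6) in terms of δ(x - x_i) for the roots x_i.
\frac{\delta(x - 3) + \delta(x + 2)}{5}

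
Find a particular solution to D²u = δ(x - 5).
\frac{|x - 5|}{2}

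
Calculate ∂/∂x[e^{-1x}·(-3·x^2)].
3 x \left(x - 2\right) e^{- x}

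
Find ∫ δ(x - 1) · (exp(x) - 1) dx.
-1 + e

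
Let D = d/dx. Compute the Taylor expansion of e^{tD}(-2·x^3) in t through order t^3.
- 2 t^{3} - 6 t^{2} x - 6 t x^{2} - 2 x^{3}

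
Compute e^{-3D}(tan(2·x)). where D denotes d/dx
\tan{\left(2 x - 6 \right)}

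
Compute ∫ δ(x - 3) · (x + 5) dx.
8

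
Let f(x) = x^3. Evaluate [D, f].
3 x^{2}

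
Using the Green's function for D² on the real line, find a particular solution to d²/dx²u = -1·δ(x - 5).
-\frac{|x - 5|}{2}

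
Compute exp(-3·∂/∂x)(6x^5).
6 x^{5} - 90 x^{4} + 540 x^{3} - 1620 x^{2} + 2430 x - 1458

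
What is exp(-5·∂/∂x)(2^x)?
2^{x - 5}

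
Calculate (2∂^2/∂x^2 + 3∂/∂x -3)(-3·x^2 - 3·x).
9 x^{2} - 9 x - 21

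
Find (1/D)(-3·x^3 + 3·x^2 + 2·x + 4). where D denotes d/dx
- \frac{3 x^{4}}{4} + x^{3} + x^{2} + 4 x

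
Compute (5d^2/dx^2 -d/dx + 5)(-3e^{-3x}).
- 159 e^{- 3 x}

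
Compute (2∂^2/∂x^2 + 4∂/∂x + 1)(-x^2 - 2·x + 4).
- x^{2} - 10 x - 8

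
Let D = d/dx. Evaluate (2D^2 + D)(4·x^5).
20 x^{3} \left(x + 8\right)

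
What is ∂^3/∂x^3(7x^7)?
1470 x^{4}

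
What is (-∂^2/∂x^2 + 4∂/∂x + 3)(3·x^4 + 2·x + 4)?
9 x^{4} + 48 x^{3} - 36 x^{2} + 6 x + 20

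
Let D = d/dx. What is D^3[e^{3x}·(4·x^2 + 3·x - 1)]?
\left(108 x^{2} + 297 x + 126\right) e^{3 x}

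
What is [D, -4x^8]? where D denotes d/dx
- 32 x^{7}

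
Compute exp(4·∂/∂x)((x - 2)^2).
x^{2} + 4 x + 4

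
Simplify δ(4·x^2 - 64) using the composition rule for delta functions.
\frac{\delta(x - 4) + \delta(x + 4)}{32}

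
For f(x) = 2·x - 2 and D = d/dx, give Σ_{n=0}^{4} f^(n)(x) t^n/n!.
2 t + 2 x - 2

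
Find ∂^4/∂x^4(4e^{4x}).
1024 e^{4 x}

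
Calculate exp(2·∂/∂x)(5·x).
5 x + 10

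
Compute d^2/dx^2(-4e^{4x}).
- 64 e^{4 x}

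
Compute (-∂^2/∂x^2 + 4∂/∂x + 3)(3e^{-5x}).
- 126 e^{- 5 x}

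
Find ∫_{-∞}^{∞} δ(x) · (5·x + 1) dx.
1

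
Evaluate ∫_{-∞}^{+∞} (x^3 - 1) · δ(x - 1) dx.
0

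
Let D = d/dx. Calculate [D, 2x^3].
6 x^{2}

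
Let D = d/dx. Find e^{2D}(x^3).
x^{3} + 6 x^{2} + 12 x + 8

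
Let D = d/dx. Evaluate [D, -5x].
-5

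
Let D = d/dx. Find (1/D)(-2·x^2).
- \frac{2 x^{3}}{3}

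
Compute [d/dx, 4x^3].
12 x^{2}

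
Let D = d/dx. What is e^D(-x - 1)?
- x - 2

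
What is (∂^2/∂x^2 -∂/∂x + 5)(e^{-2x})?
11 e^{- 2 x}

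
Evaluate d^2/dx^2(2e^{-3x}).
18 e^{- 3 x}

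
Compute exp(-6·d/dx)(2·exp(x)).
2 e^{x - 6}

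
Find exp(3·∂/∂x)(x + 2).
x + 5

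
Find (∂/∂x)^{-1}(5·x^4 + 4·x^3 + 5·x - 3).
x^{5} + x^{4} + \frac{5 x^{2}}{2} - 3 x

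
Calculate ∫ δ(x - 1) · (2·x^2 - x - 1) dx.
0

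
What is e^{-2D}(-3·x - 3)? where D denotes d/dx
3 - 3 x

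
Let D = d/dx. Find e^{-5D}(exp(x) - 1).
e^{x - 5} - 1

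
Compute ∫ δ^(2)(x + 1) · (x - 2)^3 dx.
-18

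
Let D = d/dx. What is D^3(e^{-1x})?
- e^{- x}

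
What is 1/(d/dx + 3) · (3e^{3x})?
\frac{e^{3 x}}{2}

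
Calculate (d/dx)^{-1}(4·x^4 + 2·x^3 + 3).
\frac{4 x^{5}}{5} + \frac{x^{4}}{2} + 3 x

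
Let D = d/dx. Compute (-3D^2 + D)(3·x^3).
9 x \left(x - 6\right)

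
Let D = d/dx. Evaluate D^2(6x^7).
252 x^{5}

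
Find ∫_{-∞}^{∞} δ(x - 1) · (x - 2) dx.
-1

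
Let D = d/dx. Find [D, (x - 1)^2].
2 x - 2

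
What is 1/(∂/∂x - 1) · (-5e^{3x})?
- \frac{5 e^{3 x}}{2}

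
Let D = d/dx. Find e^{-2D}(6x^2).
6 x^{2} - 24 x + 24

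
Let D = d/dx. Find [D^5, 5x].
25D^{4}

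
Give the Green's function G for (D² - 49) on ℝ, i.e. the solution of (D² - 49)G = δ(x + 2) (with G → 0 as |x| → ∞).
-\frac{e^{-7|x + 2|}}{14}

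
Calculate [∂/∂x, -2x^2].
- 4 x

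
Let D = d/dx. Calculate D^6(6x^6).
4320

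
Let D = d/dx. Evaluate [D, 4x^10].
40 x^{9}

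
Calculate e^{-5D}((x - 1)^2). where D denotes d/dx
x^{2} - 12 x + 36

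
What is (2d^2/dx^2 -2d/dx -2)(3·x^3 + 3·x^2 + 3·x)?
- 6 x^{3} - 24 x^{2} + 18 x + 6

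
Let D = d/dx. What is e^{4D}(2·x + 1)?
2 x + 9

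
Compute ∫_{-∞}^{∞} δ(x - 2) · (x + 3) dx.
5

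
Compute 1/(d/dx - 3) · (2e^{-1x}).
- \frac{e^{- x}}{2}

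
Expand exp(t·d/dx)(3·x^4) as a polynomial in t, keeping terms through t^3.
3 x \left(4 t^{3} + 6 t^{2} x + 4 t x^{2} + x^{3}\right)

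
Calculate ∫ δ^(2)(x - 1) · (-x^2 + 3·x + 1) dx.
-2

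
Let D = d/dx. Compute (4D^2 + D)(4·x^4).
16 x^{2} \left(x + 12\right)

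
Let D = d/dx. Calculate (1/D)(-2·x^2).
- \frac{2 x^{3}}{3}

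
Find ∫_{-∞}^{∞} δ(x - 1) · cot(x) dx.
\cot{\left(1 \right)}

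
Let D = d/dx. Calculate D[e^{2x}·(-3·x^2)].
6 x \left(- x - 1\right) e^{2 x}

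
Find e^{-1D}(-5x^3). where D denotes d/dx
- 5 x^{3} + 15 x^{2} - 15 x + 5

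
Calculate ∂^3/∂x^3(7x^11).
6930 x^{8}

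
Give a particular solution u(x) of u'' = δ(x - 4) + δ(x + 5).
\frac{|x - 4|}{2} + \frac{|x + 5|}{2}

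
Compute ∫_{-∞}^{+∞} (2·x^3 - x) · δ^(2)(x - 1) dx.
12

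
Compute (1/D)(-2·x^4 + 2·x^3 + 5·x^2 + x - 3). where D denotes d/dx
- \frac{2 x^{5}}{5} + \frac{x^{4}}{2} + \frac{5 x^{3}}{3} + \frac{x^{2}}{2} - 3 x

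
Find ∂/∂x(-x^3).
- 3 x^{2}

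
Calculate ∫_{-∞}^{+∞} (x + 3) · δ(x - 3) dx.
6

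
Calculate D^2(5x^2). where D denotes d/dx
10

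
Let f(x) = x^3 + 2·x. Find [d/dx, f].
3 x^{2} + 2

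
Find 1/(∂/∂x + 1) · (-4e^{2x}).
- \frac{4 e^{2 x}}{3}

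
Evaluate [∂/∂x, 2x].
2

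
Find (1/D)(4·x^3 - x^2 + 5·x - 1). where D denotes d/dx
x^{4} - \frac{x^{3}}{3} + \frac{5 x^{2}}{2} - x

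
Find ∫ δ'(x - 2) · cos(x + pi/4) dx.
\sin{\left(\frac{\pi}{4} + 2 \right)}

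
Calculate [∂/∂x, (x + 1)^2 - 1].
2 x + 2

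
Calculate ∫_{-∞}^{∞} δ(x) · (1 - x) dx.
1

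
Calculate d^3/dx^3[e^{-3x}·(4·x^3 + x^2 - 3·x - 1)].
3 \left(- 36 x^{3} + 99 x^{2} - 27 x - 16\right) e^{- 3 x}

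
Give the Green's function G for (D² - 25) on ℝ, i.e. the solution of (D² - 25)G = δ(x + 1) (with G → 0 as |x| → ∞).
-\frac{e^{-5|x + 1|}}{10}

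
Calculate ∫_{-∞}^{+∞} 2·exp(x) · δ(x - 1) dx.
2 e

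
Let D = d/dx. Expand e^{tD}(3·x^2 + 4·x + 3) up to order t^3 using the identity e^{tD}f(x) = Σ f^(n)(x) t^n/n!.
3 t^{2} + 2 t \left(3 x + 2\right) + 3 x^{2} + 4 x + 3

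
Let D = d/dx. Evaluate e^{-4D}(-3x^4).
- 3 x^{4} + 48 x^{3} - 288 x^{2} + 768 x - 768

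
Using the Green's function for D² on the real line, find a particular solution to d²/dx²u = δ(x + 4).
\frac{|x + 4|}{2}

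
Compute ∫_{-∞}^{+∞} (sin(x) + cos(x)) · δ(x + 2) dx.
- \sin{\left(2 \right)} + \cos{\left(2 \right)}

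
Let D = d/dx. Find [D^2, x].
2D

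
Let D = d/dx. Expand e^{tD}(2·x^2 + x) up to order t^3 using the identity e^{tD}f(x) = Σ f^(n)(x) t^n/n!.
2 t^{2} + t \left(4 x + 1\right) + 2 x^{2} + x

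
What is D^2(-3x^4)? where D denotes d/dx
- 36 x^{2}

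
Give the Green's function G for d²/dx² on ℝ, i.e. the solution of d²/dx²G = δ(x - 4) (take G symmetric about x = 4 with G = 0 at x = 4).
\frac{|x - 4|}{2}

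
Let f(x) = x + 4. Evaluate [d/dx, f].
1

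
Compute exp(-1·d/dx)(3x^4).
3 x^{4} - 12 x^{3} + 18 x^{2} - 12 x + 3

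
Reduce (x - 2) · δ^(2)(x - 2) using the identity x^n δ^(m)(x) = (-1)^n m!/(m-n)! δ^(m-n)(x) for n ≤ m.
-2\delta'(x - 2)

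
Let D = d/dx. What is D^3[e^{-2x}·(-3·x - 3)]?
12 \left(2 x - 1\right) e^{- 2 x}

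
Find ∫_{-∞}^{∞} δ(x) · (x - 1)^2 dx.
1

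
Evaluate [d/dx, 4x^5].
20 x^{4}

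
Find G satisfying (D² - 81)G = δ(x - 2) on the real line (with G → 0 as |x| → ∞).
-\frac{e^{-9|x - 2|}}{18}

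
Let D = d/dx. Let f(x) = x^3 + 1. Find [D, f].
3 x^{2}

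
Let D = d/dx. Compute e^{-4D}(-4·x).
16 - 4 x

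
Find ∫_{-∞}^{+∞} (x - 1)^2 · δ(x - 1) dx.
0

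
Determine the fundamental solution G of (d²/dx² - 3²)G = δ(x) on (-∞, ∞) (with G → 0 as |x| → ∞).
-\frac{e^{-3|x|}}{6}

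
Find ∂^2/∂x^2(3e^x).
3 e^{x}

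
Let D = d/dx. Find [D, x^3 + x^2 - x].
3 x^{2} + 2 x - 1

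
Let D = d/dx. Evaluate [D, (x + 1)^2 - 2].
2 x + 2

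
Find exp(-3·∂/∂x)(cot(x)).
\cot{\left(x - 3 \right)}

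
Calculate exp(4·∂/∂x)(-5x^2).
- 5 x^{2} - 40 x - 80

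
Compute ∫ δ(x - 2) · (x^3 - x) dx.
6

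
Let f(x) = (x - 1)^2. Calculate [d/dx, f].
2 x - 2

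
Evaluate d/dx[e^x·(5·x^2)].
5 x \left(x + 2\right) e^{x}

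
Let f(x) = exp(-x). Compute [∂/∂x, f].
- e^{- x}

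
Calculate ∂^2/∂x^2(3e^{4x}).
48 e^{4 x}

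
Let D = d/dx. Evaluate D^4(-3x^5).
- 360 x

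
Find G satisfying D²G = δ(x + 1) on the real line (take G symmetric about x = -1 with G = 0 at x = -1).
\frac{|x + 1|}{2}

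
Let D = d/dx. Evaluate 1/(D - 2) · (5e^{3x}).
5 e^{3 x}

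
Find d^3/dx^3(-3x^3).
-18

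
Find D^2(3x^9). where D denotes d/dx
216 x^{7}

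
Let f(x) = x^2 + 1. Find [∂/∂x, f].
2 x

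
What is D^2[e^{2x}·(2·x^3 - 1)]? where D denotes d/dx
\left(8 x^{3} + 24 x^{2} + 12 x - 4\right) e^{2 x}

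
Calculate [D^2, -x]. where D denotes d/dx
-2D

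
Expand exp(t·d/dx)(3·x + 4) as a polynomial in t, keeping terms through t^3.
3 t + 3 x + 4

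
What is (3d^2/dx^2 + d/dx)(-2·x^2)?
- 4 x - 12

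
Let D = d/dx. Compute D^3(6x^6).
720 x^{3}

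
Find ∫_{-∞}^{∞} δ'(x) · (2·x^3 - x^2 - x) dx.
1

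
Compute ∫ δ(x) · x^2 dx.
0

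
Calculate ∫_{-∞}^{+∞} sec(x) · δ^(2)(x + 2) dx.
\left(1 + 2 \tan^{2}{\left(2 \right)}\right) \sec{\left(2 \right)}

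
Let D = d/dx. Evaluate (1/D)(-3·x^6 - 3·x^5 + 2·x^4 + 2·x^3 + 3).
- \frac{3 x^{7}}{7} - \frac{x^{6}}{2} + \frac{2 x^{5}}{5} + \frac{x^{4}}{2} + 3 x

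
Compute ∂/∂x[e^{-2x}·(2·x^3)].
x^{2} \left(6 - 4 x\right) e^{- 2 x}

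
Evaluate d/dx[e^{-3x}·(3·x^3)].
9 x^{2} \left(1 - x\right) e^{- 3 x}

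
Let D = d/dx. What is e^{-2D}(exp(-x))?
e^{2 - x}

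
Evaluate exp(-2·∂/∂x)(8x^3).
8 x^{3} - 48 x^{2} + 96 x - 64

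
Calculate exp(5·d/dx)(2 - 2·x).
- 2 x - 8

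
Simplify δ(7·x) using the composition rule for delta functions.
\frac{\delta(x)}{7}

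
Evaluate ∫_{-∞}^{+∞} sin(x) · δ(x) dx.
0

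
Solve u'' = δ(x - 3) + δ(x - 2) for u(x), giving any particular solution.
\frac{|x - 3|}{2} + \frac{|x - 2|}{2}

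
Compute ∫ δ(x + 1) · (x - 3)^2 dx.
16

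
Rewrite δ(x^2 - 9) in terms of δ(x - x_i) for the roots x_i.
\frac{\delta(x + 3) + \delta(x - 3)}{6}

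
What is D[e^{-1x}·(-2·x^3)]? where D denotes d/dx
2 x^{2} \left(x - 3\right) e^{- x}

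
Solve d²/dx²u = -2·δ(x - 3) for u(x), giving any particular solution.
-|x - 3|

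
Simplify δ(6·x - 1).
\frac{\delta(x - 1/6)}{6}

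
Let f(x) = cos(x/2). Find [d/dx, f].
- \frac{\sin{\left(\frac{x}{2} \right)}}{2}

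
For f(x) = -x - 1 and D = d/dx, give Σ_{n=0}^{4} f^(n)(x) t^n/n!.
- t - x - 1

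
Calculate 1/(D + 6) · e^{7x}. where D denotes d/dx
\frac{e^{7 x}}{13}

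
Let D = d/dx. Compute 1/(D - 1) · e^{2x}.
e^{2 x}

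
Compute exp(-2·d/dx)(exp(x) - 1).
e^{x - 2} - 1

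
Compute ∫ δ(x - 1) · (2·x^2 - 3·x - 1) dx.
-2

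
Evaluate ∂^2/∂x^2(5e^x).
5 e^{x}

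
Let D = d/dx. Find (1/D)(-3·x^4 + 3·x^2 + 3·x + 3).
- \frac{3 x^{5}}{5} + x^{3} + \frac{3 x^{2}}{2} + 3 x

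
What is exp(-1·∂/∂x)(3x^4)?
3 x^{4} - 12 x^{3} + 18 x^{2} - 12 x + 3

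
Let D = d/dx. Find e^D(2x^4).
2 x^{4} + 8 x^{3} + 12 x^{2} + 8 x + 2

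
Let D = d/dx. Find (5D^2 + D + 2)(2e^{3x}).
100 e^{3 x}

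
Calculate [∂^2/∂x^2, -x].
-2\frac{d}{dx}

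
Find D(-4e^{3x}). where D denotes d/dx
- 12 e^{3 x}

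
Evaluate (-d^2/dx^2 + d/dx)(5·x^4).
20 x^{2} \left(x - 3\right)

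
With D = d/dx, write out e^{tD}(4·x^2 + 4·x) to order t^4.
4 t^{2} + 4 t \left(2 x + 1\right) + 4 x^{2} + 4 x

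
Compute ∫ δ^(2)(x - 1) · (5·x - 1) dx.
0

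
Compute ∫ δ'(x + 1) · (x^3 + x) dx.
-4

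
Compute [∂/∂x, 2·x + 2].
2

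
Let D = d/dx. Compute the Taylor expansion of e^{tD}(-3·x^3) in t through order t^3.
- 3 t^{3} - 9 t^{2} x - 9 t x^{2} - 3 x^{3}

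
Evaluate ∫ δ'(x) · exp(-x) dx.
1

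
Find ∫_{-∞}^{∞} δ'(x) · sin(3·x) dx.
-3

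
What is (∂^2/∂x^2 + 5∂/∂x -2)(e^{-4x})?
- 6 e^{- 4 x}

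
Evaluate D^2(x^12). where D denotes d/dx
132 x^{10}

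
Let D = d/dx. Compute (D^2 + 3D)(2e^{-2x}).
- 4 e^{- 2 x}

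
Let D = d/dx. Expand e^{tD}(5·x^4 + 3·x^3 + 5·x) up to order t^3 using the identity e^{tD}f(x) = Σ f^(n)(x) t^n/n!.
t^{3} \left(20 x + 3\right) + 3 t^{2} x \left(10 x + 3\right) + t \left(20 x^{3} + 9 x^{2} + 5\right) + 5 x^{4} + 3 x^{3} + 5 x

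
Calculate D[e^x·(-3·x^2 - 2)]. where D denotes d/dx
\left(- 3 x^{2} - 6 x - 2\right) e^{x}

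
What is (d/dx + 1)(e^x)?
2 e^{x}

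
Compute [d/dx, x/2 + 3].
\frac{1}{2}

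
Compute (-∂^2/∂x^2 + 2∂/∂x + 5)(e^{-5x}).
- 30 e^{- 5 x}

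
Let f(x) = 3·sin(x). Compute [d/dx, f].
3 \cos{\left(x \right)}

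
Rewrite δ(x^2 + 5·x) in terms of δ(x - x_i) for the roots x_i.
\frac{\delta(x + 5) + \delta(x)}{5}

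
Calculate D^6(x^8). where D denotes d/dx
20160 x^{2}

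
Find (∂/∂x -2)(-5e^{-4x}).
30 e^{- 4 x}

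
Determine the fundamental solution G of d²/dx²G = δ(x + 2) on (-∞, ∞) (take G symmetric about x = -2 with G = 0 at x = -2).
\frac{|x + 2|}{2}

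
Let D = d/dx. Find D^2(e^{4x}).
16 e^{4 x}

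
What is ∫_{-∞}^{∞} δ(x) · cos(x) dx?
1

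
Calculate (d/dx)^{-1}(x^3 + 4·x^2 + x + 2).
\frac{x^{4}}{4} + \frac{4 x^{3}}{3} + \frac{x^{2}}{2} + 2 x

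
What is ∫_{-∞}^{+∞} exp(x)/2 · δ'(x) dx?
- \frac{1}{2}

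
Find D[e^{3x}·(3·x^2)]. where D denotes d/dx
3 x \left(3 x + 2\right) e^{3 x}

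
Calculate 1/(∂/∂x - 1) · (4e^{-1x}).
- 2 e^{- x}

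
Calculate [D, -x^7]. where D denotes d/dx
- 7 x^{6}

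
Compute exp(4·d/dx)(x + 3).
x + 7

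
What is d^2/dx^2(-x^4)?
- 12 x^{2}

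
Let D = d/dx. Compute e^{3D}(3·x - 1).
3 x + 8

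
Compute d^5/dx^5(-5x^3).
0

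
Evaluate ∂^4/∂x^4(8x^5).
960 x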